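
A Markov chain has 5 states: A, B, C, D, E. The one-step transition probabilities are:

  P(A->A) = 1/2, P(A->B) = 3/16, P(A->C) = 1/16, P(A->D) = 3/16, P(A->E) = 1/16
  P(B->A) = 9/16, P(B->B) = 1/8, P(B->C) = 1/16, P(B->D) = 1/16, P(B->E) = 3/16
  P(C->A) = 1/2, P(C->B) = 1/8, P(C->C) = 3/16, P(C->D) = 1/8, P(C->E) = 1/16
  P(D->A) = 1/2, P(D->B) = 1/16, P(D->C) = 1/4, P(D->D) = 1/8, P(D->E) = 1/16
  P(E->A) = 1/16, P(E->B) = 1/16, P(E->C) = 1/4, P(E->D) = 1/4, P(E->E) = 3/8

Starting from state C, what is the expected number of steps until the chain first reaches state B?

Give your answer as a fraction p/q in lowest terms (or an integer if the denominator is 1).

Answer: 45056/6207

Derivation:
Let h_i = expected steps to first reach B from state i.
Boundary: h_B = 0.
First-step equations for the other states:
  h_A = 1 + 1/2*h_A + 3/16*h_B + 1/16*h_C + 3/16*h_D + 1/16*h_E
  h_C = 1 + 1/2*h_A + 1/8*h_B + 3/16*h_C + 1/8*h_D + 1/16*h_E
  h_D = 1 + 1/2*h_A + 1/16*h_B + 1/4*h_C + 1/8*h_D + 1/16*h_E
  h_E = 1 + 1/16*h_A + 1/16*h_B + 1/4*h_C + 1/4*h_D + 3/8*h_E

Substituting h_B = 0 and rearranging gives the linear system (I - Q) h = 1:
  [1/2, -1/16, -3/16, -1/16] . (h_A, h_C, h_D, h_E) = 1
  [-1/2, 13/16, -1/8, -1/16] . (h_A, h_C, h_D, h_E) = 1
  [-1/2, -1/4, 7/8, -1/16] . (h_A, h_C, h_D, h_E) = 1
  [-1/16, -1/4, -1/4, 5/8] . (h_A, h_C, h_D, h_E) = 1

Solving yields:
  h_A = 42416/6207
  h_C = 45056/6207
  h_D = 47872/6207
  h_E = 51344/6207

Starting state is C, so the expected hitting time is h_C = 45056/6207.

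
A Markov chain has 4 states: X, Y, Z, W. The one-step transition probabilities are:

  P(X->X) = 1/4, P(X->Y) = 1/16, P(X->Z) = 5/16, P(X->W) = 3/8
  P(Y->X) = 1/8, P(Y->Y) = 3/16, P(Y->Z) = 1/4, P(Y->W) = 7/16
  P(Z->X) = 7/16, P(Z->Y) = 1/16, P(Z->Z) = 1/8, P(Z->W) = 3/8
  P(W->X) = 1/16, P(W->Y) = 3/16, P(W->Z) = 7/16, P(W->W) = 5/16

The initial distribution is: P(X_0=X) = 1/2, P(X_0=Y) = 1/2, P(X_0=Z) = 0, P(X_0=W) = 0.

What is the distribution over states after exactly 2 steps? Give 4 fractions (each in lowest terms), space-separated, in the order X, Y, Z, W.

Propagating the distribution step by step (d_{t+1} = d_t * P):
d_0 = (X=1/2, Y=1/2, Z=0, W=0)
  d_1[X] = 1/2*1/4 + 1/2*1/8 + 0*7/16 + 0*1/16 = 3/16
  d_1[Y] = 1/2*1/16 + 1/2*3/16 + 0*1/16 + 0*3/16 = 1/8
  d_1[Z] = 1/2*5/16 + 1/2*1/4 + 0*1/8 + 0*7/16 = 9/32
  d_1[W] = 1/2*3/8 + 1/2*7/16 + 0*3/8 + 0*5/16 = 13/32
d_1 = (X=3/16, Y=1/8, Z=9/32, W=13/32)
  d_2[X] = 3/16*1/4 + 1/8*1/8 + 9/32*7/16 + 13/32*1/16 = 27/128
  d_2[Y] = 3/16*1/16 + 1/8*3/16 + 9/32*1/16 + 13/32*3/16 = 33/256
  d_2[Z] = 3/16*5/16 + 1/8*1/4 + 9/32*1/8 + 13/32*7/16 = 155/512
  d_2[W] = 3/16*3/8 + 1/8*7/16 + 9/32*3/8 + 13/32*5/16 = 183/512
d_2 = (X=27/128, Y=33/256, Z=155/512, W=183/512)

Answer: 27/128 33/256 155/512 183/512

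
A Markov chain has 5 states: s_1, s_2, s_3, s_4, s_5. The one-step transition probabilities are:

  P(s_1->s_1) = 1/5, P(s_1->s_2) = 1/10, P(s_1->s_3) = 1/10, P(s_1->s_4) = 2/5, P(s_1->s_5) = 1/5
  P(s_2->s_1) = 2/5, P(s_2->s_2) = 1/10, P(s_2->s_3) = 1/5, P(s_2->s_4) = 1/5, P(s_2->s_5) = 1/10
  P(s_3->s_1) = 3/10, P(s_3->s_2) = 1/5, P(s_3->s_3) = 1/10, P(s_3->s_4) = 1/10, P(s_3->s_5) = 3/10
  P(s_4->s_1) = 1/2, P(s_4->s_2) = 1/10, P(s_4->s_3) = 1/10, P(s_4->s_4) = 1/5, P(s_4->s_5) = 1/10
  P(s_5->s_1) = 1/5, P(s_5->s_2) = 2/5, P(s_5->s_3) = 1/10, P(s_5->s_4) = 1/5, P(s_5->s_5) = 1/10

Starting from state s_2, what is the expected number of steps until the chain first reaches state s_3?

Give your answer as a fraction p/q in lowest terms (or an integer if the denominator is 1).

Let h_i = expected steps to first reach s_3 from state i.
Boundary: h_s_3 = 0.
First-step equations for the other states:
  h_s_1 = 1 + 1/5*h_s_1 + 1/10*h_s_2 + 1/10*h_s_3 + 2/5*h_s_4 + 1/5*h_s_5
  h_s_2 = 1 + 2/5*h_s_1 + 1/10*h_s_2 + 1/5*h_s_3 + 1/5*h_s_4 + 1/10*h_s_5
  h_s_4 = 1 + 1/2*h_s_1 + 1/10*h_s_2 + 1/10*h_s_3 + 1/5*h_s_4 + 1/10*h_s_5
  h_s_5 = 1 + 1/5*h_s_1 + 2/5*h_s_2 + 1/10*h_s_3 + 1/5*h_s_4 + 1/10*h_s_5

Substituting h_s_3 = 0 and rearranging gives the linear system (I - Q) h = 1:
  [4/5, -1/10, -2/5, -1/5] . (h_s_1, h_s_2, h_s_4, h_s_5) = 1
  [-2/5, 9/10, -1/5, -1/10] . (h_s_1, h_s_2, h_s_4, h_s_5) = 1
  [-1/2, -1/10, 4/5, -1/10] . (h_s_1, h_s_2, h_s_4, h_s_5) = 1
  [-1/5, -2/5, -1/5, 9/10] . (h_s_1, h_s_2, h_s_4, h_s_5) = 1

Solving yields:
  h_s_1 = 35/4
  h_s_2 = 150/19
  h_s_4 = 1333/152
  h_s_5 = 647/76

Starting state is s_2, so the expected hitting time is h_s_2 = 150/19.

Answer: 150/19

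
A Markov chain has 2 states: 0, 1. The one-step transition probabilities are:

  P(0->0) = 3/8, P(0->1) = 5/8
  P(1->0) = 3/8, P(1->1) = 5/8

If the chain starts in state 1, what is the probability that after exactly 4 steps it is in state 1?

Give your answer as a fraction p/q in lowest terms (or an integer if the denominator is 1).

Answer: 5/8

Derivation:
Computing P^4 by repeated multiplication:
P^1 =
  0: [3/8, 5/8]
  1: [3/8, 5/8]
P^2 =
  0: [3/8, 5/8]
  1: [3/8, 5/8]
P^3 =
  0: [3/8, 5/8]
  1: [3/8, 5/8]
P^4 =
  0: [3/8, 5/8]
  1: [3/8, 5/8]

(P^4)[1 -> 1] = 5/8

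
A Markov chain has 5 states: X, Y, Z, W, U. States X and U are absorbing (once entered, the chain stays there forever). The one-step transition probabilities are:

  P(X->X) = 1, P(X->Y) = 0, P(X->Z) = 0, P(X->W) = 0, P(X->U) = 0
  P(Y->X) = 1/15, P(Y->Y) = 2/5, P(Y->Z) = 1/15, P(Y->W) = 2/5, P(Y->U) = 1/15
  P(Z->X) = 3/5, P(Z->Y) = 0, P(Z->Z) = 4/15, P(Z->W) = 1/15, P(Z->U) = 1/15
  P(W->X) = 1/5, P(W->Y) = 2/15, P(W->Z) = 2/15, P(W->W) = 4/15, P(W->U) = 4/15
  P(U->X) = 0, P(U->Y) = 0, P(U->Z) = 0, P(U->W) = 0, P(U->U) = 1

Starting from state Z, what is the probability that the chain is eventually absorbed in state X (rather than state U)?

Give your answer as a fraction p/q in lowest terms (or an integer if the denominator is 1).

Let a_i = P(absorbed in X | start in state i).
Boundary conditions: a_X = 1, a_U = 0.
For each transient state i, a_i = sum_j P(i->j) * a_j:
  a_Y = 1/15*a_X + 2/5*a_Y + 1/15*a_Z + 2/5*a_W + 1/15*a_U
  a_Z = 3/5*a_X + 0*a_Y + 4/15*a_Z + 1/15*a_W + 1/15*a_U
  a_W = 1/5*a_X + 2/15*a_Y + 2/15*a_Z + 4/15*a_W + 4/15*a_U

Substituting a_X = 1 and a_U = 0, rearrange to (I - Q) a = r where r[i] = P(i -> X):
  [3/5, -1/15, -2/5] . (a_Y, a_Z, a_W) = 1/15
  [0, 11/15, -1/15] . (a_Y, a_Z, a_W) = 3/5
  [-2/15, -2/15, 11/15] . (a_Y, a_Z, a_W) = 1/5

Solving yields:
  a_Y = 527/937
  a_Z = 812/937
  a_W = 499/937

Starting state is Z, so the absorption probability is a_Z = 812/937.

Answer: 812/937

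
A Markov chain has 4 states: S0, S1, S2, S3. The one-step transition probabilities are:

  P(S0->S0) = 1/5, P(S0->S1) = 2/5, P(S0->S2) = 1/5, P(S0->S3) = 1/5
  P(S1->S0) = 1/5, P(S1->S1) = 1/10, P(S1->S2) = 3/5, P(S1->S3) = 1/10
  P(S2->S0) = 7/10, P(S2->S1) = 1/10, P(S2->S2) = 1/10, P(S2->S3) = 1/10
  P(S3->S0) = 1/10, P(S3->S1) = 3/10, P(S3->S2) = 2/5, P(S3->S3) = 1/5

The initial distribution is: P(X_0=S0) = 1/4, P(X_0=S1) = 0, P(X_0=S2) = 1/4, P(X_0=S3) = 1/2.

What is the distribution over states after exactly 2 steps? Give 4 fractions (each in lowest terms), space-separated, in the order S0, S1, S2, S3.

Answer: 8/25 87/400 127/400 29/200

Derivation:
Propagating the distribution step by step (d_{t+1} = d_t * P):
d_0 = (S0=1/4, S1=0, S2=1/4, S3=1/2)
  d_1[S0] = 1/4*1/5 + 0*1/5 + 1/4*7/10 + 1/2*1/10 = 11/40
  d_1[S1] = 1/4*2/5 + 0*1/10 + 1/4*1/10 + 1/2*3/10 = 11/40
  d_1[S2] = 1/4*1/5 + 0*3/5 + 1/4*1/10 + 1/2*2/5 = 11/40
  d_1[S3] = 1/4*1/5 + 0*1/10 + 1/4*1/10 + 1/2*1/5 = 7/40
d_1 = (S0=11/40, S1=11/40, S2=11/40, S3=7/40)
  d_2[S0] = 11/40*1/5 + 11/40*1/5 + 11/40*7/10 + 7/40*1/10 = 8/25
  d_2[S1] = 11/40*2/5 + 11/40*1/10 + 11/40*1/10 + 7/40*3/10 = 87/400
  d_2[S2] = 11/40*1/5 + 11/40*3/5 + 11/40*1/10 + 7/40*2/5 = 127/400
  d_2[S3] = 11/40*1/5 + 11/40*1/10 + 11/40*1/10 + 7/40*1/5 = 29/200
d_2 = (S0=8/25, S1=87/400, S2=127/400, S3=29/200)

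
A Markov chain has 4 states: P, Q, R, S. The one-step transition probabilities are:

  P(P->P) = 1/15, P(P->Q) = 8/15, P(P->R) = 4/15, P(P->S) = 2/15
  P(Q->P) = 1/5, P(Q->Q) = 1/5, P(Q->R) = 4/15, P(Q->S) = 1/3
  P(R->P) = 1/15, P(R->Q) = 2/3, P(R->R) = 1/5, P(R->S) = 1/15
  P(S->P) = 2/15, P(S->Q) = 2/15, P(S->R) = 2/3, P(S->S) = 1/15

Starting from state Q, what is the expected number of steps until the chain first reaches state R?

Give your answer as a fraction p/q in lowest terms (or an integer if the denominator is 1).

Answer: 600/217

Derivation:
Let h_i = expected steps to first reach R from state i.
Boundary: h_R = 0.
First-step equations for the other states:
  h_P = 1 + 1/15*h_P + 8/15*h_Q + 4/15*h_R + 2/15*h_S
  h_Q = 1 + 1/5*h_P + 1/5*h_Q + 4/15*h_R + 1/3*h_S
  h_S = 1 + 2/15*h_P + 2/15*h_Q + 2/3*h_R + 1/15*h_S

Substituting h_R = 0 and rearranging gives the linear system (I - Q) h = 1:
  [14/15, -8/15, -2/15] . (h_P, h_Q, h_S) = 1
  [-1/5, 4/5, -1/3] . (h_P, h_Q, h_S) = 1
  [-2/15, -2/15, 14/15] . (h_P, h_Q, h_S) = 1

Solving yields:
  h_P = 2535/868
  h_Q = 600/217
  h_S = 1635/868

Starting state is Q, so the expected hitting time is h_Q = 600/217.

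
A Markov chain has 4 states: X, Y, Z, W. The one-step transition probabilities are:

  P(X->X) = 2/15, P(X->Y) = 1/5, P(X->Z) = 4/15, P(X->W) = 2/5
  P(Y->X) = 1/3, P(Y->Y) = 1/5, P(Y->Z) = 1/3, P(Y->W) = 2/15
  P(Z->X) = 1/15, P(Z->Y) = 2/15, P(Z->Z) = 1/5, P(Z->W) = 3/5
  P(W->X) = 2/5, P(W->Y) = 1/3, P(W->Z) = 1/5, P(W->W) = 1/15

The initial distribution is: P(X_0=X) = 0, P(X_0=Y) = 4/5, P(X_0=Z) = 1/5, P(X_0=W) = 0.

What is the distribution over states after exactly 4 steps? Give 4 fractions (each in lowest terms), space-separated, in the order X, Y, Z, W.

Propagating the distribution step by step (d_{t+1} = d_t * P):
d_0 = (X=0, Y=4/5, Z=1/5, W=0)
  d_1[X] = 0*2/15 + 4/5*1/3 + 1/5*1/15 + 0*2/5 = 7/25
  d_1[Y] = 0*1/5 + 4/5*1/5 + 1/5*2/15 + 0*1/3 = 14/75
  d_1[Z] = 0*4/15 + 4/5*1/3 + 1/5*1/5 + 0*1/5 = 23/75
  d_1[W] = 0*2/5 + 4/5*2/15 + 1/5*3/5 + 0*1/15 = 17/75
d_1 = (X=7/25, Y=14/75, Z=23/75, W=17/75)
  d_2[X] = 7/25*2/15 + 14/75*1/3 + 23/75*1/15 + 17/75*2/5 = 79/375
  d_2[Y] = 7/25*1/5 + 14/75*1/5 + 23/75*2/15 + 17/75*1/3 = 236/1125
  d_2[Z] = 7/25*4/15 + 14/75*1/3 + 23/75*1/5 + 17/75*1/5 = 274/1125
  d_2[W] = 7/25*2/5 + 14/75*2/15 + 23/75*3/5 + 17/75*1/15 = 42/125
d_2 = (X=79/375, Y=236/1125, Z=274/1125, W=42/125)
  d_3[X] = 79/375*2/15 + 236/1125*1/3 + 274/1125*1/15 + 42/125*2/5 = 4196/16875
  d_3[Y] = 79/375*1/5 + 236/1125*1/5 + 274/1125*2/15 + 42/125*1/3 = 3857/16875
  d_3[Z] = 79/375*4/15 + 236/1125*1/3 + 274/1125*1/5 + 42/125*1/5 = 4084/16875
  d_3[W] = 79/375*2/5 + 236/1125*2/15 + 274/1125*3/5 + 42/125*1/15 = 4738/16875
d_3 = (X=4196/16875, Y=3857/16875, Z=4084/16875, W=4738/16875)
  d_4[X] = 4196/16875*2/15 + 3857/16875*1/3 + 4084/16875*1/15 + 4738/16875*2/5 = 20063/84375
  d_4[Y] = 4196/16875*1/5 + 3857/16875*1/5 + 4084/16875*2/15 + 4738/16875*1/3 = 56017/253125
  d_4[Z] = 4196/16875*4/15 + 3857/16875*1/3 + 4084/16875*1/5 + 4738/16875*1/5 = 4169/16875
  d_4[W] = 4196/16875*2/5 + 3857/16875*2/15 + 4084/16875*3/5 + 4738/16875*1/15 = 74384/253125
d_4 = (X=20063/84375, Y=56017/253125, Z=4169/16875, W=74384/253125)

Answer: 20063/84375 56017/253125 4169/16875 74384/253125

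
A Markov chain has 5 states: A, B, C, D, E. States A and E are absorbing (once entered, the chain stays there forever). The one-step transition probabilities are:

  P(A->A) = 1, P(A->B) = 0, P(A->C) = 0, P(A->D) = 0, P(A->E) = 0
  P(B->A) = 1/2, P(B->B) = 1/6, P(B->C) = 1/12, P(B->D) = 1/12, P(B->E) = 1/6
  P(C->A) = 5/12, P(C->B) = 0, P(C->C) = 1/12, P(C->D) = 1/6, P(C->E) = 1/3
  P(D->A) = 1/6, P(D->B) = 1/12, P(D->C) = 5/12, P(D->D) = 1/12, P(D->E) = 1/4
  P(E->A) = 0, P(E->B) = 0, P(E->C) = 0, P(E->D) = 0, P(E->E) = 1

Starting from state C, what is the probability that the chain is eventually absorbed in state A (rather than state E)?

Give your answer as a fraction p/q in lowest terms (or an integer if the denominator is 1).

Answer: 597/1097

Derivation:
Let a_i = P(absorbed in A | start in state i).
Boundary conditions: a_A = 1, a_E = 0.
For each transient state i, a_i = sum_j P(i->j) * a_j:
  a_B = 1/2*a_A + 1/6*a_B + 1/12*a_C + 1/12*a_D + 1/6*a_E
  a_C = 5/12*a_A + 0*a_B + 1/12*a_C + 1/6*a_D + 1/3*a_E
  a_D = 1/6*a_A + 1/12*a_B + 5/12*a_C + 1/12*a_D + 1/4*a_E

Substituting a_A = 1 and a_E = 0, rearrange to (I - Q) a = r where r[i] = P(i -> A):
  [5/6, -1/12, -1/12] . (a_B, a_C, a_D) = 1/2
  [0, 11/12, -1/6] . (a_B, a_C, a_D) = 5/12
  [-1/12, -5/12, 11/12] . (a_B, a_C, a_D) = 1/6

Solving yields:
  a_B = 772/1097
  a_C = 597/1097
  a_D = 541/1097

Starting state is C, so the absorption probability is a_C = 597/1097.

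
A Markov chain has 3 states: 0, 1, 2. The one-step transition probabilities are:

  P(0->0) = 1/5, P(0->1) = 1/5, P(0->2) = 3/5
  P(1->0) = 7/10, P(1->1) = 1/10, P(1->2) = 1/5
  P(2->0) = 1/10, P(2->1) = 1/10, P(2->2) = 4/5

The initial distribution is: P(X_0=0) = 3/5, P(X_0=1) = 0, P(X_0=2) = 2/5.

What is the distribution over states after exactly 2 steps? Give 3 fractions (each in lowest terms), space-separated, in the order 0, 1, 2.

Answer: 53/250 29/250 84/125

Derivation:
Propagating the distribution step by step (d_{t+1} = d_t * P):
d_0 = (0=3/5, 1=0, 2=2/5)
  d_1[0] = 3/5*1/5 + 0*7/10 + 2/5*1/10 = 4/25
  d_1[1] = 3/5*1/5 + 0*1/10 + 2/5*1/10 = 4/25
  d_1[2] = 3/5*3/5 + 0*1/5 + 2/5*4/5 = 17/25
d_1 = (0=4/25, 1=4/25, 2=17/25)
  d_2[0] = 4/25*1/5 + 4/25*7/10 + 17/25*1/10 = 53/250
  d_2[1] = 4/25*1/5 + 4/25*1/10 + 17/25*1/10 = 29/250
  d_2[2] = 4/25*3/5 + 4/25*1/5 + 17/25*4/5 = 84/125
d_2 = (0=53/250, 1=29/250, 2=84/125)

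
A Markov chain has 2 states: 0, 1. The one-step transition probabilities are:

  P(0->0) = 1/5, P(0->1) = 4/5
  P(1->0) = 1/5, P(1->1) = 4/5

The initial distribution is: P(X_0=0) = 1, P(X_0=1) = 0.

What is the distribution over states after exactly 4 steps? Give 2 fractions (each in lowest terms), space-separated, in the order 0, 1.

Answer: 1/5 4/5

Derivation:
Propagating the distribution step by step (d_{t+1} = d_t * P):
d_0 = (0=1, 1=0)
  d_1[0] = 1*1/5 + 0*1/5 = 1/5
  d_1[1] = 1*4/5 + 0*4/5 = 4/5
d_1 = (0=1/5, 1=4/5)
  d_2[0] = 1/5*1/5 + 4/5*1/5 = 1/5
  d_2[1] = 1/5*4/5 + 4/5*4/5 = 4/5
d_2 = (0=1/5, 1=4/5)
  d_3[0] = 1/5*1/5 + 4/5*1/5 = 1/5
  d_3[1] = 1/5*4/5 + 4/5*4/5 = 4/5
d_3 = (0=1/5, 1=4/5)
  d_4[0] = 1/5*1/5 + 4/5*1/5 = 1/5
  d_4[1] = 1/5*4/5 + 4/5*4/5 = 4/5
d_4 = (0=1/5, 1=4/5)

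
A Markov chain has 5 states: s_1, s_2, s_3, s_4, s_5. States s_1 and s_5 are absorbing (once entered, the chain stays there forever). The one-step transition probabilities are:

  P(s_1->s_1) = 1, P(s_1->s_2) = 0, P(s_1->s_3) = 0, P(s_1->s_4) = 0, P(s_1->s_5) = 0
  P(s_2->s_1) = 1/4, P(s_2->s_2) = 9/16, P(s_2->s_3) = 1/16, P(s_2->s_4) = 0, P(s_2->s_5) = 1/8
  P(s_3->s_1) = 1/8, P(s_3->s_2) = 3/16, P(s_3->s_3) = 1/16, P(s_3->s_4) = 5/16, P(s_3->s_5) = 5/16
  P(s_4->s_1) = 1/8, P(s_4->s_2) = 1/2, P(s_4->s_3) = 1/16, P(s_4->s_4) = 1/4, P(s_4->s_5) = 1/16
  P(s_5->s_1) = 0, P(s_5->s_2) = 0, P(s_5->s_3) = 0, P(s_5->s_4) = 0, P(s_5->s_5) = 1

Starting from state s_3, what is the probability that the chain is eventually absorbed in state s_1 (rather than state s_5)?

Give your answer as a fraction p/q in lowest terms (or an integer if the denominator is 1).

Let a_i = P(absorbed in s_1 | start in state i).
Boundary conditions: a_s_1 = 1, a_s_5 = 0.
For each transient state i, a_i = sum_j P(i->j) * a_j:
  a_s_2 = 1/4*a_s_1 + 9/16*a_s_2 + 1/16*a_s_3 + 0*a_s_4 + 1/8*a_s_5
  a_s_3 = 1/8*a_s_1 + 3/16*a_s_2 + 1/16*a_s_3 + 5/16*a_s_4 + 5/16*a_s_5
  a_s_4 = 1/8*a_s_1 + 1/2*a_s_2 + 1/16*a_s_3 + 1/4*a_s_4 + 1/16*a_s_5

Substituting a_s_1 = 1 and a_s_5 = 0, rearrange to (I - Q) a = r where r[i] = P(i -> s_1):
  [7/16, -1/16, 0] . (a_s_2, a_s_3, a_s_4) = 1/4
  [-3/16, 15/16, -5/16] . (a_s_2, a_s_3, a_s_4) = 1/8
  [-1/2, -1/16, 3/4] . (a_s_2, a_s_3, a_s_4) = 1/8

Solving yields:
  a_s_2 = 734/1149
  a_s_3 = 542/1149
  a_s_4 = 242/383

Starting state is s_3, so the absorption probability is a_s_3 = 542/1149.

Answer: 542/1149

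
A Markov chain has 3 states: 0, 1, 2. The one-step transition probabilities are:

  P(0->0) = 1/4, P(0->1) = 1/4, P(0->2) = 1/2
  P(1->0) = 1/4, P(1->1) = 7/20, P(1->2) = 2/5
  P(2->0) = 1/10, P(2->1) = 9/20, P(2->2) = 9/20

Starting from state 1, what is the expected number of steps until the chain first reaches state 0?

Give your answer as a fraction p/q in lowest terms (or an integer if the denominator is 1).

Let h_i = expected steps to first reach 0 from state i.
Boundary: h_0 = 0.
First-step equations for the other states:
  h_1 = 1 + 1/4*h_0 + 7/20*h_1 + 2/5*h_2
  h_2 = 1 + 1/10*h_0 + 9/20*h_1 + 9/20*h_2

Substituting h_0 = 0 and rearranging gives the linear system (I - Q) h = 1:
  [13/20, -2/5] . (h_1, h_2) = 1
  [-9/20, 11/20] . (h_1, h_2) = 1

Solving yields:
  h_1 = 380/71
  h_2 = 440/71

Starting state is 1, so the expected hitting time is h_1 = 380/71.

Answer: 380/71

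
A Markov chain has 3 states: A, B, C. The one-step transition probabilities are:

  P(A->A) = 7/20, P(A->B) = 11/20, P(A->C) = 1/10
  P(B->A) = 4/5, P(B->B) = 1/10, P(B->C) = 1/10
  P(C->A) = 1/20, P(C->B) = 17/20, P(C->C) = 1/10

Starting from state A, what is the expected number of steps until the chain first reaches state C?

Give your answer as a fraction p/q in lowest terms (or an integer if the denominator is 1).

Let h_i = expected steps to first reach C from state i.
Boundary: h_C = 0.
First-step equations for the other states:
  h_A = 1 + 7/20*h_A + 11/20*h_B + 1/10*h_C
  h_B = 1 + 4/5*h_A + 1/10*h_B + 1/10*h_C

Substituting h_C = 0 and rearranging gives the linear system (I - Q) h = 1:
  [13/20, -11/20] . (h_A, h_B) = 1
  [-4/5, 9/10] . (h_A, h_B) = 1

Solving yields:
  h_A = 10
  h_B = 10

Starting state is A, so the expected hitting time is h_A = 10.

Answer: 10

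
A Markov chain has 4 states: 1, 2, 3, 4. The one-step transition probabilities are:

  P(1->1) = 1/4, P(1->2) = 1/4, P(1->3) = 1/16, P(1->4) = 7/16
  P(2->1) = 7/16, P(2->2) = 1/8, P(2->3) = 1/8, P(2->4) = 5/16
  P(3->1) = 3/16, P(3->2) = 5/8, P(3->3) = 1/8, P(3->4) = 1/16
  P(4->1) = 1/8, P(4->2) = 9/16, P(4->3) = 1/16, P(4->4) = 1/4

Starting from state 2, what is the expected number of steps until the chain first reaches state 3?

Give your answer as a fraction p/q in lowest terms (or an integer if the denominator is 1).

Let h_i = expected steps to first reach 3 from state i.
Boundary: h_3 = 0.
First-step equations for the other states:
  h_1 = 1 + 1/4*h_1 + 1/4*h_2 + 1/16*h_3 + 7/16*h_4
  h_2 = 1 + 7/16*h_1 + 1/8*h_2 + 1/8*h_3 + 5/16*h_4
  h_4 = 1 + 1/8*h_1 + 9/16*h_2 + 1/16*h_3 + 1/4*h_4

Substituting h_3 = 0 and rearranging gives the linear system (I - Q) h = 1:
  [3/4, -1/4, -7/16] . (h_1, h_2, h_4) = 1
  [-7/16, 7/8, -5/16] . (h_1, h_2, h_4) = 1
  [-1/8, -9/16, 3/4] . (h_1, h_2, h_4) = 1

Solving yields:
  h_1 = 5632/463
  h_2 = 5328/463
  h_4 = 5552/463

Starting state is 2, so the expected hitting time is h_2 = 5328/463.

Answer: 5328/463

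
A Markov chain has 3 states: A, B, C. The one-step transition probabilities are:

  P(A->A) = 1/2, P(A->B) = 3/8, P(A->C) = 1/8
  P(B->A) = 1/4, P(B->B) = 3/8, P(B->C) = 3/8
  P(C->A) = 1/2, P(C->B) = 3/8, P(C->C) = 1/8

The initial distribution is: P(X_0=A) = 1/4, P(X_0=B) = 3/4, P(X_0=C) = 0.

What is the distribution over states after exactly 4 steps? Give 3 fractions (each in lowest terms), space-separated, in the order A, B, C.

Answer: 13/32 3/8 7/32

Derivation:
Propagating the distribution step by step (d_{t+1} = d_t * P):
d_0 = (A=1/4, B=3/4, C=0)
  d_1[A] = 1/4*1/2 + 3/4*1/4 + 0*1/2 = 5/16
  d_1[B] = 1/4*3/8 + 3/4*3/8 + 0*3/8 = 3/8
  d_1[C] = 1/4*1/8 + 3/4*3/8 + 0*1/8 = 5/16
d_1 = (A=5/16, B=3/8, C=5/16)
  d_2[A] = 5/16*1/2 + 3/8*1/4 + 5/16*1/2 = 13/32
  d_2[B] = 5/16*3/8 + 3/8*3/8 + 5/16*3/8 = 3/8
  d_2[C] = 5/16*1/8 + 3/8*3/8 + 5/16*1/8 = 7/32
d_2 = (A=13/32, B=3/8, C=7/32)
  d_3[A] = 13/32*1/2 + 3/8*1/4 + 7/32*1/2 = 13/32
  d_3[B] = 13/32*3/8 + 3/8*3/8 + 7/32*3/8 = 3/8
  d_3[C] = 13/32*1/8 + 3/8*3/8 + 7/32*1/8 = 7/32
d_3 = (A=13/32, B=3/8, C=7/32)
  d_4[A] = 13/32*1/2 + 3/8*1/4 + 7/32*1/2 = 13/32
  d_4[B] = 13/32*3/8 + 3/8*3/8 + 7/32*3/8 = 3/8
  d_4[C] = 13/32*1/8 + 3/8*3/8 + 7/32*1/8 = 7/32
d_4 = (A=13/32, B=3/8, C=7/32)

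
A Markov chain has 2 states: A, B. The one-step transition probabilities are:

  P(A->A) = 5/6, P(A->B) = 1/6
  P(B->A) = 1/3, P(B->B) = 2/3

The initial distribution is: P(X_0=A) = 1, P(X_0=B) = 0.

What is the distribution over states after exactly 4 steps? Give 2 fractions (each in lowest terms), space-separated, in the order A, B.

Answer: 11/16 5/16

Derivation:
Propagating the distribution step by step (d_{t+1} = d_t * P):
d_0 = (A=1, B=0)
  d_1[A] = 1*5/6 + 0*1/3 = 5/6
  d_1[B] = 1*1/6 + 0*2/3 = 1/6
d_1 = (A=5/6, B=1/6)
  d_2[A] = 5/6*5/6 + 1/6*1/3 = 3/4
  d_2[B] = 5/6*1/6 + 1/6*2/3 = 1/4
d_2 = (A=3/4, B=1/4)
  d_3[A] = 3/4*5/6 + 1/4*1/3 = 17/24
  d_3[B] = 3/4*1/6 + 1/4*2/3 = 7/24
d_3 = (A=17/24, B=7/24)
  d_4[A] = 17/24*5/6 + 7/24*1/3 = 11/16
  d_4[B] = 17/24*1/6 + 7/24*2/3 = 5/16
d_4 = (A=11/16, B=5/16)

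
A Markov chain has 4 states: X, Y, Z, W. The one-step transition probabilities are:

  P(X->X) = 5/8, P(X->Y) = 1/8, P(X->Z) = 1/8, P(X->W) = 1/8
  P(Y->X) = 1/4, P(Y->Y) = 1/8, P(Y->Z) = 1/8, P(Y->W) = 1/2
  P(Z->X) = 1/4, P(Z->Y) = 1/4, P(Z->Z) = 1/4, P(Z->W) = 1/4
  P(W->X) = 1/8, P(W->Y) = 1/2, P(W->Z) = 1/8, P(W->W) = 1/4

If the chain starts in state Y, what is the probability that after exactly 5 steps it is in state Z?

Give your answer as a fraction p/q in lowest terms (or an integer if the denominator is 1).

Answer: 4681/32768

Derivation:
Computing P^5 by repeated multiplication:
P^1 =
  X: [5/8, 1/8, 1/8, 1/8]
  Y: [1/4, 1/8, 1/8, 1/2]
  Z: [1/4, 1/4, 1/4, 1/4]
  W: [1/8, 1/2, 1/8, 1/4]
P^2 =
  X: [15/32, 3/16, 9/64, 13/64]
  Y: [9/32, 21/64, 9/64, 1/4]
  Z: [5/16, 1/4, 5/32, 9/32]
  W: [17/64, 15/64, 9/64, 23/64]
P^3 =
  X: [205/512, 7/32, 73/512, 61/256]
  Y: [83/256, 121/512, 73/512, 19/64]
  Z: [85/256, 1/4, 37/256, 35/128]
  W: [39/128, 71/256, 73/512, 141/512]
P^4 =
  X: [1517/4096, 951/4096, 585/4096, 1043/4096]
  Y: [685/2048, 1041/4096, 585/4096, 275/1024]
  Z: [697/2048, 503/2048, 293/2048, 555/2048]
  W: [1351/4096, 63/256, 585/4096, 9/32]
P^5 =
  X: [2925/8192, 3905/16384, 4681/32768, 8577/32768]
  Y: [5601/16384, 7981/32768, 4681/32768, 1113/4096]
  Z: [11/32, 2003/8192, 2341/16384, 4405/16384]
  W: [11093/32768, 8137/32768, 4681/32768, 8857/32768]

(P^5)[Y -> Z] = 4681/32768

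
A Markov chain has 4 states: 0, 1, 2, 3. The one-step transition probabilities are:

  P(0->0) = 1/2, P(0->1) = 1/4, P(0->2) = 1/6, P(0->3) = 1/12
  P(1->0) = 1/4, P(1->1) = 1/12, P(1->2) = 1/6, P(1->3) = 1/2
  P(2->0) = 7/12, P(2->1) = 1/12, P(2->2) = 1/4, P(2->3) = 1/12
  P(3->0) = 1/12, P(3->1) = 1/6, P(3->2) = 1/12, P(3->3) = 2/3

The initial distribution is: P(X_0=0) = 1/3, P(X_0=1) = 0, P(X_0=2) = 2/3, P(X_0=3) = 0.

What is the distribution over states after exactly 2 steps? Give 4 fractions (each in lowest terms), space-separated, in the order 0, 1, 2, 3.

Propagating the distribution step by step (d_{t+1} = d_t * P):
d_0 = (0=1/3, 1=0, 2=2/3, 3=0)
  d_1[0] = 1/3*1/2 + 0*1/4 + 2/3*7/12 + 0*1/12 = 5/9
  d_1[1] = 1/3*1/4 + 0*1/12 + 2/3*1/12 + 0*1/6 = 5/36
  d_1[2] = 1/3*1/6 + 0*1/6 + 2/3*1/4 + 0*1/12 = 2/9
  d_1[3] = 1/3*1/12 + 0*1/2 + 2/3*1/12 + 0*2/3 = 1/12
d_1 = (0=5/9, 1=5/36, 2=2/9, 3=1/12)
  d_2[0] = 5/9*1/2 + 5/36*1/4 + 2/9*7/12 + 1/12*1/12 = 97/216
  d_2[1] = 5/9*1/4 + 5/36*1/12 + 2/9*1/12 + 1/12*1/6 = 79/432
  d_2[2] = 5/9*1/6 + 5/36*1/6 + 2/9*1/4 + 1/12*1/12 = 77/432
  d_2[3] = 5/9*1/12 + 5/36*1/2 + 2/9*1/12 + 1/12*2/3 = 41/216
d_2 = (0=97/216, 1=79/432, 2=77/432, 3=41/216)

Answer: 97/216 79/432 77/432 41/216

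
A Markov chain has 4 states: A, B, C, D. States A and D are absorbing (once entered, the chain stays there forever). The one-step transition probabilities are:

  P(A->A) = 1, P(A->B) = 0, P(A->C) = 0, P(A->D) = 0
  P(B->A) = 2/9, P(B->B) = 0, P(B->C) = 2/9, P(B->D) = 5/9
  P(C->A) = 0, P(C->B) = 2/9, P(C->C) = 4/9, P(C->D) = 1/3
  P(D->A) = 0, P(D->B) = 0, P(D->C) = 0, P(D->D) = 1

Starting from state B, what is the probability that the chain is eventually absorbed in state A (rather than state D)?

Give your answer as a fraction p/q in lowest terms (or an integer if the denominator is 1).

Answer: 10/41

Derivation:
Let a_i = P(absorbed in A | start in state i).
Boundary conditions: a_A = 1, a_D = 0.
For each transient state i, a_i = sum_j P(i->j) * a_j:
  a_B = 2/9*a_A + 0*a_B + 2/9*a_C + 5/9*a_D
  a_C = 0*a_A + 2/9*a_B + 4/9*a_C + 1/3*a_D

Substituting a_A = 1 and a_D = 0, rearrange to (I - Q) a = r where r[i] = P(i -> A):
  [1, -2/9] . (a_B, a_C) = 2/9
  [-2/9, 5/9] . (a_B, a_C) = 0

Solving yields:
  a_B = 10/41
  a_C = 4/41

Starting state is B, so the absorption probability is a_B = 10/41.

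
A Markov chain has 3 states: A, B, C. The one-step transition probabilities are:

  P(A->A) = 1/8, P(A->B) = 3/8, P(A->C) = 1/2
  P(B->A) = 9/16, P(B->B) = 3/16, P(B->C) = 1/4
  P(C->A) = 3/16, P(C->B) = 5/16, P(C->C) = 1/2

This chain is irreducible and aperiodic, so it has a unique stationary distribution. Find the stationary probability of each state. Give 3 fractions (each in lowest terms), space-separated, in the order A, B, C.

The stationary distribution satisfies pi = pi * P, i.e.:
  pi_A = 1/8*pi_A + 9/16*pi_B + 3/16*pi_C
  pi_B = 3/8*pi_A + 3/16*pi_B + 5/16*pi_C
  pi_C = 1/2*pi_A + 1/4*pi_B + 1/2*pi_C
with normalization: pi_A + pi_B + pi_C = 1.

Using the first 2 balance equations plus normalization, the linear system A*pi = b is:
  [-7/8, 9/16, 3/16] . pi = 0
  [3/8, -13/16, 5/16] . pi = 0
  [1, 1, 1] . pi = 1

Solving yields:
  pi_A = 7/25
  pi_B = 22/75
  pi_C = 32/75

Verification (pi * P):
  7/25*1/8 + 22/75*9/16 + 32/75*3/16 = 7/25 = pi_A  (ok)
  7/25*3/8 + 22/75*3/16 + 32/75*5/16 = 22/75 = pi_B  (ok)
  7/25*1/2 + 22/75*1/4 + 32/75*1/2 = 32/75 = pi_C  (ok)

Answer: 7/25 22/75 32/75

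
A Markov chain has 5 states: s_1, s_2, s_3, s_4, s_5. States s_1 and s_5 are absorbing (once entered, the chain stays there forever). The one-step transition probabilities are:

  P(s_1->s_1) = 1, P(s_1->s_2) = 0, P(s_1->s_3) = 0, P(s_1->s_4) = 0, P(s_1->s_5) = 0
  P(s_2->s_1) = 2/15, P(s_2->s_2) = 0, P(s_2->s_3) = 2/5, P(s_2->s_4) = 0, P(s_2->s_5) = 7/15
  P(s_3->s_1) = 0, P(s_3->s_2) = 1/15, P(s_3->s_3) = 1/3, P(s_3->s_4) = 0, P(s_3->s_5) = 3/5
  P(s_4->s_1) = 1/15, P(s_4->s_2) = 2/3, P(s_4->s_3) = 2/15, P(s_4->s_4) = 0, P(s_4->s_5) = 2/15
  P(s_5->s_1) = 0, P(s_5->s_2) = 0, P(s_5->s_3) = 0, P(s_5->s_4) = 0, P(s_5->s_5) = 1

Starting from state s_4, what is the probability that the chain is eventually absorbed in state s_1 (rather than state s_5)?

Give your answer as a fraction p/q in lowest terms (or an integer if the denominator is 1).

Answer: 29/180

Derivation:
Let a_i = P(absorbed in s_1 | start in state i).
Boundary conditions: a_s_1 = 1, a_s_5 = 0.
For each transient state i, a_i = sum_j P(i->j) * a_j:
  a_s_2 = 2/15*a_s_1 + 0*a_s_2 + 2/5*a_s_3 + 0*a_s_4 + 7/15*a_s_5
  a_s_3 = 0*a_s_1 + 1/15*a_s_2 + 1/3*a_s_3 + 0*a_s_4 + 3/5*a_s_5
  a_s_4 = 1/15*a_s_1 + 2/3*a_s_2 + 2/15*a_s_3 + 0*a_s_4 + 2/15*a_s_5

Substituting a_s_1 = 1 and a_s_5 = 0, rearrange to (I - Q) a = r where r[i] = P(i -> s_1):
  [1, -2/5, 0] . (a_s_2, a_s_3, a_s_4) = 2/15
  [-1/15, 2/3, 0] . (a_s_2, a_s_3, a_s_4) = 0
  [-2/3, -2/15, 1] . (a_s_2, a_s_3, a_s_4) = 1/15

Solving yields:
  a_s_2 = 5/36
  a_s_3 = 1/72
  a_s_4 = 29/180

Starting state is s_4, so the absorption probability is a_s_4 = 29/180.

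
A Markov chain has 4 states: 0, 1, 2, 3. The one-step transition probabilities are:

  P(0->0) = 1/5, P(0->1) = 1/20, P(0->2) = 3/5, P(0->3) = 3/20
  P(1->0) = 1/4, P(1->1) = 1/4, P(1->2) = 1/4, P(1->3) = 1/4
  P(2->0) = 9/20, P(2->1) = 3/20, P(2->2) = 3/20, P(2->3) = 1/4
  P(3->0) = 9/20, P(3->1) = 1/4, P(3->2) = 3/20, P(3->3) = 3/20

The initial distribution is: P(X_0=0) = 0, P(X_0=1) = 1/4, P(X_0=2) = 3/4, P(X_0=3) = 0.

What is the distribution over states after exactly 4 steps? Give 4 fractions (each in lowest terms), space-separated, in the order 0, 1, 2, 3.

Propagating the distribution step by step (d_{t+1} = d_t * P):
d_0 = (0=0, 1=1/4, 2=3/4, 3=0)
  d_1[0] = 0*1/5 + 1/4*1/4 + 3/4*9/20 + 0*9/20 = 2/5
  d_1[1] = 0*1/20 + 1/4*1/4 + 3/4*3/20 + 0*1/4 = 7/40
  d_1[2] = 0*3/5 + 1/4*1/4 + 3/4*3/20 + 0*3/20 = 7/40
  d_1[3] = 0*3/20 + 1/4*1/4 + 3/4*1/4 + 0*3/20 = 1/4
d_1 = (0=2/5, 1=7/40, 2=7/40, 3=1/4)
  d_2[0] = 2/5*1/5 + 7/40*1/4 + 7/40*9/20 + 1/4*9/20 = 63/200
  d_2[1] = 2/5*1/20 + 7/40*1/4 + 7/40*3/20 + 1/4*1/4 = 61/400
  d_2[2] = 2/5*3/5 + 7/40*1/4 + 7/40*3/20 + 1/4*3/20 = 139/400
  d_2[3] = 2/5*3/20 + 7/40*1/4 + 7/40*1/4 + 1/4*3/20 = 37/200
d_2 = (0=63/200, 1=61/400, 2=139/400, 3=37/200)
  d_3[0] = 63/200*1/5 + 61/400*1/4 + 139/400*9/20 + 37/200*9/20 = 1363/4000
  d_3[1] = 63/200*1/20 + 61/400*1/4 + 139/400*3/20 + 37/200*1/4 = 609/4000
  d_3[2] = 63/200*3/5 + 61/400*1/4 + 139/400*3/20 + 37/200*3/20 = 307/1000
  d_3[3] = 63/200*3/20 + 61/400*1/4 + 139/400*1/4 + 37/200*3/20 = 1/5
d_3 = (0=1363/4000, 1=609/4000, 2=307/1000, 3=1/5)
  d_4[0] = 1363/4000*1/5 + 609/4000*1/4 + 307/1000*9/20 + 1/5*9/20 = 26749/80000
  d_4[1] = 1363/4000*1/20 + 609/4000*1/4 + 307/1000*3/20 + 1/5*1/4 = 3023/20000
  d_4[2] = 1363/4000*3/5 + 609/4000*1/4 + 307/1000*3/20 + 1/5*3/20 = 5097/16000
  d_4[3] = 1363/4000*3/20 + 609/4000*1/4 + 307/1000*1/4 + 1/5*3/20 = 7837/40000
d_4 = (0=26749/80000, 1=3023/20000, 2=5097/16000, 3=7837/40000)

Answer: 26749/80000 3023/20000 5097/16000 7837/40000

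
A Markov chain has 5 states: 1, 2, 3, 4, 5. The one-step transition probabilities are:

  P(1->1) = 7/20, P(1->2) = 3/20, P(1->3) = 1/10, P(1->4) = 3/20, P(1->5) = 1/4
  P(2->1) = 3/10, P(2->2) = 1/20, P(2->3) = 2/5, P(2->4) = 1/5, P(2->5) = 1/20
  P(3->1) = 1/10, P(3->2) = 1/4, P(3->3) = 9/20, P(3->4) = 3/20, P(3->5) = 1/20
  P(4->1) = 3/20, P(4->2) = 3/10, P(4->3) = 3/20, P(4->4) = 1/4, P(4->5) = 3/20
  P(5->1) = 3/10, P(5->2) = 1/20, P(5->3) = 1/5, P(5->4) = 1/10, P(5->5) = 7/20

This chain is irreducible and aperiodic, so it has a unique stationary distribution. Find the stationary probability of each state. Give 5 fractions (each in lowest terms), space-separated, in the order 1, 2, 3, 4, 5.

Answer: 681/2927 989/5854 789/2927 489/2927 947/5854

Derivation:
The stationary distribution satisfies pi = pi * P, i.e.:
  pi_1 = 7/20*pi_1 + 3/10*pi_2 + 1/10*pi_3 + 3/20*pi_4 + 3/10*pi_5
  pi_2 = 3/20*pi_1 + 1/20*pi_2 + 1/4*pi_3 + 3/10*pi_4 + 1/20*pi_5
  pi_3 = 1/10*pi_1 + 2/5*pi_2 + 9/20*pi_3 + 3/20*pi_4 + 1/5*pi_5
  pi_4 = 3/20*pi_1 + 1/5*pi_2 + 3/20*pi_3 + 1/4*pi_4 + 1/10*pi_5
  pi_5 = 1/4*pi_1 + 1/20*pi_2 + 1/20*pi_3 + 3/20*pi_4 + 7/20*pi_5
with normalization: pi_1 + pi_2 + pi_3 + pi_4 + pi_5 = 1.

Using the first 4 balance equations plus normalization, the linear system A*pi = b is:
  [-13/20, 3/10, 1/10, 3/20, 3/10] . pi = 0
  [3/20, -19/20, 1/4, 3/10, 1/20] . pi = 0
  [1/10, 2/5, -11/20, 3/20, 1/5] . pi = 0
  [3/20, 1/5, 3/20, -3/4, 1/10] . pi = 0
  [1, 1, 1, 1, 1] . pi = 1

Solving yields:
  pi_1 = 681/2927
  pi_2 = 989/5854
  pi_3 = 789/2927
  pi_4 = 489/2927
  pi_5 = 947/5854

Verification (pi * P):
  681/2927*7/20 + 989/5854*3/10 + 789/2927*1/10 + 489/2927*3/20 + 947/5854*3/10 = 681/2927 = pi_1  (ok)
  681/2927*3/20 + 989/5854*1/20 + 789/2927*1/4 + 489/2927*3/10 + 947/5854*1/20 = 989/5854 = pi_2  (ok)
  681/2927*1/10 + 989/5854*2/5 + 789/2927*9/20 + 489/2927*3/20 + 947/5854*1/5 = 789/2927 = pi_3  (ok)
  681/2927*3/20 + 989/5854*1/5 + 789/2927*3/20 + 489/2927*1/4 + 947/5854*1/10 = 489/2927 = pi_4  (ok)
  681/2927*1/4 + 989/5854*1/20 + 789/2927*1/20 + 489/2927*3/20 + 947/5854*7/20 = 947/5854 = pi_5  (ok)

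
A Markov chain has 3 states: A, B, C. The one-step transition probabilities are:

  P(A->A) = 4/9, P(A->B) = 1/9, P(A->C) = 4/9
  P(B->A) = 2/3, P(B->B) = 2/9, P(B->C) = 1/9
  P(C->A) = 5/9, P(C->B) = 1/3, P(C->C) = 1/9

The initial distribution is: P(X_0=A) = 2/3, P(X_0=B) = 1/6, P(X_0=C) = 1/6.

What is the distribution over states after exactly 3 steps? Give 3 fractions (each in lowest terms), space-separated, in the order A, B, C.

Answer: 253/486 95/486 23/81

Derivation:
Propagating the distribution step by step (d_{t+1} = d_t * P):
d_0 = (A=2/3, B=1/6, C=1/6)
  d_1[A] = 2/3*4/9 + 1/6*2/3 + 1/6*5/9 = 1/2
  d_1[B] = 2/3*1/9 + 1/6*2/9 + 1/6*1/3 = 1/6
  d_1[C] = 2/3*4/9 + 1/6*1/9 + 1/6*1/9 = 1/3
d_1 = (A=1/2, B=1/6, C=1/3)
  d_2[A] = 1/2*4/9 + 1/6*2/3 + 1/3*5/9 = 14/27
  d_2[B] = 1/2*1/9 + 1/6*2/9 + 1/3*1/3 = 11/54
  d_2[C] = 1/2*4/9 + 1/6*1/9 + 1/3*1/9 = 5/18
d_2 = (A=14/27, B=11/54, C=5/18)
  d_3[A] = 14/27*4/9 + 11/54*2/3 + 5/18*5/9 = 253/486
  d_3[B] = 14/27*1/9 + 11/54*2/9 + 5/18*1/3 = 95/486
  d_3[C] = 14/27*4/9 + 11/54*1/9 + 5/18*1/9 = 23/81
d_3 = (A=253/486, B=95/486, C=23/81)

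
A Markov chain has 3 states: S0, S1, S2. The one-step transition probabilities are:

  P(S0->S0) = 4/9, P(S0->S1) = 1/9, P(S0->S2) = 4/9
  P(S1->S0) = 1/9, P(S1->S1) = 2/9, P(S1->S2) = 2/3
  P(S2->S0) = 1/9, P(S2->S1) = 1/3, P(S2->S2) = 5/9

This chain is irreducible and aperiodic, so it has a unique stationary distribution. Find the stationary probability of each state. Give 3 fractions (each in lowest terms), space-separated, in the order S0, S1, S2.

The stationary distribution satisfies pi = pi * P, i.e.:
  pi_S0 = 4/9*pi_S0 + 1/9*pi_S1 + 1/9*pi_S2
  pi_S1 = 1/9*pi_S0 + 2/9*pi_S1 + 1/3*pi_S2
  pi_S2 = 4/9*pi_S0 + 2/3*pi_S1 + 5/9*pi_S2
with normalization: pi_S0 + pi_S1 + pi_S2 = 1.

Using the first 2 balance equations plus normalization, the linear system A*pi = b is:
  [-5/9, 1/9, 1/9] . pi = 0
  [1/9, -7/9, 1/3] . pi = 0
  [1, 1, 1] . pi = 1

Solving yields:
  pi_S0 = 1/6
  pi_S1 = 4/15
  pi_S2 = 17/30

Verification (pi * P):
  1/6*4/9 + 4/15*1/9 + 17/30*1/9 = 1/6 = pi_S0  (ok)
  1/6*1/9 + 4/15*2/9 + 17/30*1/3 = 4/15 = pi_S1  (ok)
  1/6*4/9 + 4/15*2/3 + 17/30*5/9 = 17/30 = pi_S2  (ok)

Answer: 1/6 4/15 17/30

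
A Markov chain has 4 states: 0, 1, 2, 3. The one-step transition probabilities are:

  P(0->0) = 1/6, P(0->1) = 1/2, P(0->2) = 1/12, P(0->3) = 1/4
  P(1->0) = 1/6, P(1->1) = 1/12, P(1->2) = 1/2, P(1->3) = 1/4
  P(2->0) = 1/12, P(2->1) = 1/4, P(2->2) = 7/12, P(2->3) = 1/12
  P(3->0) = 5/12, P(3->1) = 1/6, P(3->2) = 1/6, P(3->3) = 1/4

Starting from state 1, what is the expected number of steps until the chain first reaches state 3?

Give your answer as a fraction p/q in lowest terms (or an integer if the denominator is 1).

Answer: 1524/257

Derivation:
Let h_i = expected steps to first reach 3 from state i.
Boundary: h_3 = 0.
First-step equations for the other states:
  h_0 = 1 + 1/6*h_0 + 1/2*h_1 + 1/12*h_2 + 1/4*h_3
  h_1 = 1 + 1/6*h_0 + 1/12*h_1 + 1/2*h_2 + 1/4*h_3
  h_2 = 1 + 1/12*h_0 + 1/4*h_1 + 7/12*h_2 + 1/12*h_3

Substituting h_3 = 0 and rearranging gives the linear system (I - Q) h = 1:
  [5/6, -1/2, -1/12] . (h_0, h_1, h_2) = 1
  [-1/6, 11/12, -1/2] . (h_0, h_1, h_2) = 1
  [-1/12, -1/4, 5/12] . (h_0, h_1, h_2) = 1

Solving yields:
  h_0 = 1404/257
  h_1 = 1524/257
  h_2 = 1812/257

Starting state is 1, so the expected hitting time is h_1 = 1524/257.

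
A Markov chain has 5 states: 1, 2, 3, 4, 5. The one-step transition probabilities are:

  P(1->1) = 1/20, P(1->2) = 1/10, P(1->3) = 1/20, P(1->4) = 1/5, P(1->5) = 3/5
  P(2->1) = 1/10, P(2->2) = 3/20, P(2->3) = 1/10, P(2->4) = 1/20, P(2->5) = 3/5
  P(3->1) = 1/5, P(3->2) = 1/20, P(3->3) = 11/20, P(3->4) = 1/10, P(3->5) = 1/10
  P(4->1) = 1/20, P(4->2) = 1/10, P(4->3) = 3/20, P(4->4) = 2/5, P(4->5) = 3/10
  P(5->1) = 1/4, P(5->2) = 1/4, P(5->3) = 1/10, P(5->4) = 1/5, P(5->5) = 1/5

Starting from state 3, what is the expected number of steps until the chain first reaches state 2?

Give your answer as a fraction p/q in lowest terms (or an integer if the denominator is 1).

Let h_i = expected steps to first reach 2 from state i.
Boundary: h_2 = 0.
First-step equations for the other states:
  h_1 = 1 + 1/20*h_1 + 1/10*h_2 + 1/20*h_3 + 1/5*h_4 + 3/5*h_5
  h_3 = 1 + 1/5*h_1 + 1/20*h_2 + 11/20*h_3 + 1/10*h_4 + 1/10*h_5
  h_4 = 1 + 1/20*h_1 + 1/10*h_2 + 3/20*h_3 + 2/5*h_4 + 3/10*h_5
  h_5 = 1 + 1/4*h_1 + 1/4*h_2 + 1/10*h_3 + 1/5*h_4 + 1/5*h_5

Substituting h_2 = 0 and rearranging gives the linear system (I - Q) h = 1:
  [19/20, -1/20, -1/5, -3/5] . (h_1, h_3, h_4, h_5) = 1
  [-1/5, 9/20, -1/10, -1/10] . (h_1, h_3, h_4, h_5) = 1
  [-1/20, -3/20, 3/5, -3/10] . (h_1, h_3, h_4, h_5) = 1
  [-1/4, -1/10, -1/5, 4/5] . (h_1, h_3, h_4, h_5) = 1

Solving yields:
  h_1 = 1580/219
  h_3 = 5632/657
  h_4 = 5030/657
  h_5 = 4264/657

Starting state is 3, so the expected hitting time is h_3 = 5632/657.

Answer: 5632/657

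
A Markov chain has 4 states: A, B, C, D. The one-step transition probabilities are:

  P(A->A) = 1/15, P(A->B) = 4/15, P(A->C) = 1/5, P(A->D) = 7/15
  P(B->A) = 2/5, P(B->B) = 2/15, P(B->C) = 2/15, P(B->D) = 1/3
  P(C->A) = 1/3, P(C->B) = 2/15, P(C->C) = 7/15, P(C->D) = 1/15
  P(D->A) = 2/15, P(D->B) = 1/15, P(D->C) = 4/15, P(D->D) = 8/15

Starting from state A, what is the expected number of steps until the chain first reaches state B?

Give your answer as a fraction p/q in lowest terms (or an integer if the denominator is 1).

Answer: 480/73

Derivation:
Let h_i = expected steps to first reach B from state i.
Boundary: h_B = 0.
First-step equations for the other states:
  h_A = 1 + 1/15*h_A + 4/15*h_B + 1/5*h_C + 7/15*h_D
  h_C = 1 + 1/3*h_A + 2/15*h_B + 7/15*h_C + 1/15*h_D
  h_D = 1 + 2/15*h_A + 1/15*h_B + 4/15*h_C + 8/15*h_D

Substituting h_B = 0 and rearranging gives the linear system (I - Q) h = 1:
  [14/15, -1/5, -7/15] . (h_A, h_C, h_D) = 1
  [-1/3, 8/15, -1/15] . (h_A, h_C, h_D) = 1
  [-2/15, -4/15, 7/15] . (h_A, h_C, h_D) = 1

Solving yields:
  h_A = 480/73
  h_C = 510/73
  h_D = 585/73

Starting state is A, so the expected hitting time is h_A = 480/73.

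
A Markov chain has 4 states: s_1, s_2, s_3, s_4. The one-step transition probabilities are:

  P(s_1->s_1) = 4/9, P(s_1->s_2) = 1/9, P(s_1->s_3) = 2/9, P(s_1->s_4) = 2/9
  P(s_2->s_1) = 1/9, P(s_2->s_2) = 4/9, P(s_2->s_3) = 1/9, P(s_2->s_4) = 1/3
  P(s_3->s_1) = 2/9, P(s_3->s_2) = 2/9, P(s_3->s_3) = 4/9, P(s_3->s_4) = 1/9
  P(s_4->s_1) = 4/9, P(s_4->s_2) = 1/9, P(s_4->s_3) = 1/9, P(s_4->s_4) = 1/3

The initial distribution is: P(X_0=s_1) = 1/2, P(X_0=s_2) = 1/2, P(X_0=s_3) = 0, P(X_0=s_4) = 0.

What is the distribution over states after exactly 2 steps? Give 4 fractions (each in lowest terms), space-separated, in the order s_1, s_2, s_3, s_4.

Answer: 17/54 2/9 16/81 43/162

Derivation:
Propagating the distribution step by step (d_{t+1} = d_t * P):
d_0 = (s_1=1/2, s_2=1/2, s_3=0, s_4=0)
  d_1[s_1] = 1/2*4/9 + 1/2*1/9 + 0*2/9 + 0*4/9 = 5/18
  d_1[s_2] = 1/2*1/9 + 1/2*4/9 + 0*2/9 + 0*1/9 = 5/18
  d_1[s_3] = 1/2*2/9 + 1/2*1/9 + 0*4/9 + 0*1/9 = 1/6
  d_1[s_4] = 1/2*2/9 + 1/2*1/3 + 0*1/9 + 0*1/3 = 5/18
d_1 = (s_1=5/18, s_2=5/18, s_3=1/6, s_4=5/18)
  d_2[s_1] = 5/18*4/9 + 5/18*1/9 + 1/6*2/9 + 5/18*4/9 = 17/54
  d_2[s_2] = 5/18*1/9 + 5/18*4/9 + 1/6*2/9 + 5/18*1/9 = 2/9
  d_2[s_3] = 5/18*2/9 + 5/18*1/9 + 1/6*4/9 + 5/18*1/9 = 16/81
  d_2[s_4] = 5/18*2/9 + 5/18*1/3 + 1/6*1/9 + 5/18*1/3 = 43/162
d_2 = (s_1=17/54, s_2=2/9, s_3=16/81, s_4=43/162)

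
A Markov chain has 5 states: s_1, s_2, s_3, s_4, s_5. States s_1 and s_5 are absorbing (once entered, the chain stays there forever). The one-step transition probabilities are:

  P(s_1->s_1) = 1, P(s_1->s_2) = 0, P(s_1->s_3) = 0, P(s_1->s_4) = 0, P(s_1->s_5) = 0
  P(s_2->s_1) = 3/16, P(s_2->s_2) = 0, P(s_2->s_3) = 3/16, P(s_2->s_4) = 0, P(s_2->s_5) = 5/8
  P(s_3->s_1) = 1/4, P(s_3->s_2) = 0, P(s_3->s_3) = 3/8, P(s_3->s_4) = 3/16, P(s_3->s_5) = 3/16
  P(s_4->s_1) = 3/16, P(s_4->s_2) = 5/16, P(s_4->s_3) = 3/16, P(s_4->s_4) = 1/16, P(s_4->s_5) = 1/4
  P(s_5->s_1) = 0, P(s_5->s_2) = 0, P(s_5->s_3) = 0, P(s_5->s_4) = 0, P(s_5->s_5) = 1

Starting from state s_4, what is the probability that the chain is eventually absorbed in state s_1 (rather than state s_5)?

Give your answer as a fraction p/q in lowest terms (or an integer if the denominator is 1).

Answer: 294/737

Derivation:
Let a_i = P(absorbed in s_1 | start in state i).
Boundary conditions: a_s_1 = 1, a_s_5 = 0.
For each transient state i, a_i = sum_j P(i->j) * a_j:
  a_s_2 = 3/16*a_s_1 + 0*a_s_2 + 3/16*a_s_3 + 0*a_s_4 + 5/8*a_s_5
  a_s_3 = 1/4*a_s_1 + 0*a_s_2 + 3/8*a_s_3 + 3/16*a_s_4 + 3/16*a_s_5
  a_s_4 = 3/16*a_s_1 + 5/16*a_s_2 + 3/16*a_s_3 + 1/16*a_s_4 + 1/4*a_s_5

Substituting a_s_1 = 1 and a_s_5 = 0, rearrange to (I - Q) a = r where r[i] = P(i -> s_1):
  [1, -3/16, 0] . (a_s_2, a_s_3, a_s_4) = 3/16
  [0, 5/8, -3/16] . (a_s_2, a_s_3, a_s_4) = 1/4
  [-5/16, -3/16, 15/16] . (a_s_2, a_s_3, a_s_4) = 3/16

Solving yields:
  a_s_2 = 210/737
  a_s_3 = 383/737
  a_s_4 = 294/737

Starting state is s_4, so the absorption probability is a_s_4 = 294/737.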